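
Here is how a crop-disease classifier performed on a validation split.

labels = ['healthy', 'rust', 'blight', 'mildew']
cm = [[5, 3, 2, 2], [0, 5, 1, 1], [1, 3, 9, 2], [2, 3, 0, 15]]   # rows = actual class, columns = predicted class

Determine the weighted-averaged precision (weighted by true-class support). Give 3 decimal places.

0.671

Per-class precision (TP/(TP+FP)):
  healthy: TP=5, FP=0+1+2=3 → 5/8 = 0.6250
  rust: TP=5, FP=3+3+3=9 → 5/14 = 0.3571
  blight: TP=9, FP=2+1+0=3 → 9/12 = 0.7500
  mildew: TP=15, FP=2+1+2=5 → 15/20 = 0.7500
Weighted-precision = Σ (supportᵢ/N)·precisionᵢ with N=54: (12/54)·0.6250 + (7/54)·0.3571 + (15/54)·0.7500 + (20/54)·0.7500 = 0.671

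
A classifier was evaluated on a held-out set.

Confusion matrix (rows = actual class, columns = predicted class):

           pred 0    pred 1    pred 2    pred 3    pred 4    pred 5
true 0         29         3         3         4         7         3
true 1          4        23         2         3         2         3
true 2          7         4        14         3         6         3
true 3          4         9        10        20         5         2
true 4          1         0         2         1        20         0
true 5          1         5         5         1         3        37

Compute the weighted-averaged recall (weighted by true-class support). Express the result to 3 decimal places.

0.574

Per-class recall (TP/(TP+FN)):
  0: TP=29, FN=3+3+4+7+3=20 → 29/49 = 0.5918
  1: TP=23, FN=4+2+3+2+3=14 → 23/37 = 0.6216
  2: TP=14, FN=7+4+3+6+3=23 → 14/37 = 0.3784
  3: TP=20, FN=4+9+10+5+2=30 → 20/50 = 0.4000
  4: TP=20, FN=1+0+2+1+0=4 → 20/24 = 0.8333
  5: TP=37, FN=1+5+5+1+3=15 → 37/52 = 0.7115
Weighted-recall = Σ (supportᵢ/N)·recallᵢ with N=249: (49/249)·0.5918 + (37/249)·0.6216 + (37/249)·0.3784 + (50/249)·0.4000 + (24/249)·0.8333 + (52/249)·0.7115 = 0.574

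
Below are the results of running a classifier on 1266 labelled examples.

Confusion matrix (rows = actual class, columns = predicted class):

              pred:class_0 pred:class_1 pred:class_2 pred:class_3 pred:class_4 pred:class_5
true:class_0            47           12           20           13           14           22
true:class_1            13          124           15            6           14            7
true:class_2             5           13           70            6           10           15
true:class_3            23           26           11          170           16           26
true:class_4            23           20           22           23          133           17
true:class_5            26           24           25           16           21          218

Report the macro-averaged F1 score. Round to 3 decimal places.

0.572

Per-class F1 score (2·TP/(2·TP+FP+FN)):
  class_0: TP=47, FP=13+5+23+23+26=90, FN=12+20+13+14+22=81 → 94/265 = 0.3547
  class_1: TP=124, FP=12+13+26+20+24=95, FN=13+15+6+14+7=55 → 248/398 = 0.6231
  class_2: TP=70, FP=20+15+11+22+25=93, FN=5+13+6+10+15=49 → 140/282 = 0.4965
  class_3: TP=170, FP=13+6+6+23+16=64, FN=23+26+11+16+26=102 → 340/506 = 0.6719
  class_4: TP=133, FP=14+14+10+16+21=75, FN=23+20+22+23+17=105 → 266/446 = 0.5964
  class_5: TP=218, FP=22+7+15+26+17=87, FN=26+24+25+16+21=112 → 436/635 = 0.6866
Macro-F1 score = mean = (0.3547 + 0.6231 + 0.4965 + 0.6719 + 0.5964 + 0.6866) / 6 = 0.572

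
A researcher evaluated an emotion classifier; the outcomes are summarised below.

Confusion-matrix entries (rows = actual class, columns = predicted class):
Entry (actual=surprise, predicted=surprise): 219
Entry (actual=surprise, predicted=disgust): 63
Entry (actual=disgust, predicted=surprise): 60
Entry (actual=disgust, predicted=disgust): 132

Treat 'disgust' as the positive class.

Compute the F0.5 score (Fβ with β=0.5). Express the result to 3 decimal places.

0.679

Fβ = (1+β²)·TP / ((1+β²)·TP + β²·FN + FP), with β²=1/4
= 1.25·132 / (1.25·132 + 0.25·60 + 63) = 0.679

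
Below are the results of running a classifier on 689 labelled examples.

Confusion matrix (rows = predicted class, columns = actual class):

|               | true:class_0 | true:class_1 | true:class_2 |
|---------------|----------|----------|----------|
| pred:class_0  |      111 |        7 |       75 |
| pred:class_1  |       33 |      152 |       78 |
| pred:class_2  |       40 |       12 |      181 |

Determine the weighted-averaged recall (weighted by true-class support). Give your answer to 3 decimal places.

Per-class recall (TP/(TP+FN)):
  class_0: TP=111, FN=33+40=73 → 111/184 = 0.6033
  class_1: TP=152, FN=7+12=19 → 152/171 = 0.8889
  class_2: TP=181, FN=75+78=153 → 181/334 = 0.5419
Weighted-recall = Σ (supportᵢ/N)·recallᵢ with N=689: (184/689)·0.6033 + (171/689)·0.8889 + (334/689)·0.5419 = 0.644

0.644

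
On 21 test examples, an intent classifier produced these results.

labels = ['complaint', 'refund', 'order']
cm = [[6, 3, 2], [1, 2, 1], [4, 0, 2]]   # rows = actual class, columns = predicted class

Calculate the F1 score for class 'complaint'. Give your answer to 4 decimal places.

F1 score = 2·TP/(2·TP+FP+FN).
complaint: TP=6, FP=1+4=5, FN=3+2=5 → 12/22 = 0.54545

0.5455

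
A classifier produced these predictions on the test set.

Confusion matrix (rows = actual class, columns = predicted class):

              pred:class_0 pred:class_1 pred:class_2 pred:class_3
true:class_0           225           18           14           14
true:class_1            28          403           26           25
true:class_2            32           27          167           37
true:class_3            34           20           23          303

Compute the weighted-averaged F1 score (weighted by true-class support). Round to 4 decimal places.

Per-class F1 score (2·TP/(2·TP+FP+FN)):
  class_0: TP=225, FP=28+32+34=94, FN=18+14+14=46 → 450/590 = 0.76271
  class_1: TP=403, FP=18+27+20=65, FN=28+26+25=79 → 806/950 = 0.84842
  class_2: TP=167, FP=14+26+23=63, FN=32+27+37=96 → 334/493 = 0.67748
  class_3: TP=303, FP=14+25+37=76, FN=34+20+23=77 → 606/759 = 0.79842
Weighted-F1 score = Σ (supportᵢ/N)·F1 scoreᵢ with N=1396: (271/1396)·0.76271 + (482/1396)·0.84842 + (263/1396)·0.67748 + (380/1396)·0.79842 = 0.7860

0.7860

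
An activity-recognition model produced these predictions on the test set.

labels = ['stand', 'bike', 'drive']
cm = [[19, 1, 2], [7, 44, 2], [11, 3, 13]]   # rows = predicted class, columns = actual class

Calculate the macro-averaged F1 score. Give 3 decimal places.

0.702

Per-class F1 score (2·TP/(2·TP+FP+FN)):
  stand: TP=19, FP=1+2=3, FN=7+11=18 → 38/59 = 0.6441
  bike: TP=44, FP=7+2=9, FN=1+3=4 → 88/101 = 0.8713
  drive: TP=13, FP=11+3=14, FN=2+2=4 → 26/44 = 0.5909
Macro-F1 score = mean = (0.6441 + 0.8713 + 0.5909) / 3 = 0.702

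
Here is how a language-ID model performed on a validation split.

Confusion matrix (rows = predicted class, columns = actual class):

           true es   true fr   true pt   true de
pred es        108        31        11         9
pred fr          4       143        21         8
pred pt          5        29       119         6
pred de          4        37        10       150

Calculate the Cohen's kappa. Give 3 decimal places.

0.663

Observed agreement pₒ = trace/N = 520/695 = 0.7482
Expected agreement pₑ = Σ (rowᵢ·colᵢ)/N² = (121·159 + 240·176 + 161·159 + 173·201)/695² = 0.2523
κ = (pₒ − pₑ)/(1 − pₑ) = (0.7482 − 0.2523)/(1 − 0.2523) = 0.663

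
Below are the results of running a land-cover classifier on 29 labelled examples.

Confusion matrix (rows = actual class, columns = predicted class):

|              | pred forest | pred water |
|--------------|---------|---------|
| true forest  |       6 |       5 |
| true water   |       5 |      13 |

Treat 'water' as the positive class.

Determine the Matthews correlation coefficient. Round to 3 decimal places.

0.268

MCC = (TP·TN − FP·FN) / √((TP+FP)(TP+FN)(TN+FP)(TN+FN))
Numerator = 13·6 − 5·5 = 53
Denominator = √(18·18·11·11) = √39204 = 198.0000
MCC = 53 / 198.0000 = 0.268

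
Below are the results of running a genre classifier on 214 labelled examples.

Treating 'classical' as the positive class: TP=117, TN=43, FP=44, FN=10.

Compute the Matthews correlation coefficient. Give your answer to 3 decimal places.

MCC = (TP·TN − FP·FN) / √((TP+FP)(TP+FN)(TN+FP)(TN+FN))
Numerator = 117·43 − 44·10 = 4591
Denominator = √(161·127·87·53) = √94281117 = 9709.8464
MCC = 4591 / 9709.8464 = 0.473

0.473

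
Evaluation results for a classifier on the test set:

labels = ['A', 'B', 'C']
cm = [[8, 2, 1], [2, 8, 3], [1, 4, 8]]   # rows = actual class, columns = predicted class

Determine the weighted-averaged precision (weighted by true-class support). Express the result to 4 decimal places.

0.6512

Per-class precision (TP/(TP+FP)):
  A: TP=8, FP=2+1=3 → 8/11 = 0.72727
  B: TP=8, FP=2+4=6 → 8/14 = 0.57143
  C: TP=8, FP=1+3=4 → 8/12 = 0.66667
Weighted-precision = Σ (supportᵢ/N)·precisionᵢ with N=37: (11/37)·0.72727 + (13/37)·0.57143 + (13/37)·0.66667 = 0.6512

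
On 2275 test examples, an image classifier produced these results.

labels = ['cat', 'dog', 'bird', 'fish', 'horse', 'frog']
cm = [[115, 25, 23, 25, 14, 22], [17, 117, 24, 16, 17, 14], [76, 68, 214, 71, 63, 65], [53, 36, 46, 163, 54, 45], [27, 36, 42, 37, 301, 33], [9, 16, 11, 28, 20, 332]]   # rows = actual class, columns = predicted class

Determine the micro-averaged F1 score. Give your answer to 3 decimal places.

0.546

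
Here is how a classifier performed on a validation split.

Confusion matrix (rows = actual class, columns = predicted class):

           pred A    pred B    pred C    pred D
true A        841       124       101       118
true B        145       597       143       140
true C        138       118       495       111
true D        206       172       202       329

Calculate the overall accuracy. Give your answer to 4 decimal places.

0.5683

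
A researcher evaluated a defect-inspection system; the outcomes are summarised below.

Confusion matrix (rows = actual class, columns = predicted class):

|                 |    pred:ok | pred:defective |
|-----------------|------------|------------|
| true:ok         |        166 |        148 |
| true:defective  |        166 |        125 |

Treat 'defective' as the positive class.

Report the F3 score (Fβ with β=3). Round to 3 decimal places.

Fβ = (1+β²)·TP / ((1+β²)·TP + β²·FN + FP), with β²=9
= 10·125 / (10·125 + 9·166 + 148) = 0.432

0.432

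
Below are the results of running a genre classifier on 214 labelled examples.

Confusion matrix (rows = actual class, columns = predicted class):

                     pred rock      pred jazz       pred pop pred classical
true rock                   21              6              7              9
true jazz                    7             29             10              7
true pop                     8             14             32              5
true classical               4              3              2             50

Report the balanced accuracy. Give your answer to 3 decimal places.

Balanced accuracy = mean of per-class recall.
  rock: recall = 21/43 = 0.4884
  jazz: recall = 29/53 = 0.5472
  pop: recall = 32/59 = 0.5424
  classical: recall = 50/59 = 0.8475
Mean = (0.4884 + 0.5472 + 0.5424 + 0.8475) / 4 = 0.606

0.606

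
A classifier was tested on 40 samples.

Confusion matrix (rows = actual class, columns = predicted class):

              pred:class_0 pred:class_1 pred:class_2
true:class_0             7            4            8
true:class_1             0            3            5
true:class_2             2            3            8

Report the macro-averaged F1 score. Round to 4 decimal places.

Per-class F1 score (2·TP/(2·TP+FP+FN)):
  class_0: TP=7, FP=0+2=2, FN=4+8=12 → 14/28 = 0.50000
  class_1: TP=3, FP=4+3=7, FN=0+5=5 → 6/18 = 0.33333
  class_2: TP=8, FP=8+5=13, FN=2+3=5 → 16/34 = 0.47059
Macro-F1 score = mean = (0.50000 + 0.33333 + 0.47059) / 3 = 0.4346

0.4346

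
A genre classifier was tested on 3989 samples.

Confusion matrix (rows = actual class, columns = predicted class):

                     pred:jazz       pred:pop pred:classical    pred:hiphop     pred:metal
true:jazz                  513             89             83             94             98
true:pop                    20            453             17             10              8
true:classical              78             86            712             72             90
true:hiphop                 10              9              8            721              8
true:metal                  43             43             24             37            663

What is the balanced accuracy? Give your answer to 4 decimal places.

Balanced accuracy = mean of per-class recall.
  jazz: recall = 513/877 = 0.58495
  pop: recall = 453/508 = 0.89173
  classical: recall = 712/1038 = 0.68593
  hiphop: recall = 721/756 = 0.95370
  metal: recall = 663/810 = 0.81852
Mean = (0.58495 + 0.89173 + 0.68593 + 0.95370 + 0.81852) / 5 = 0.7870

0.7870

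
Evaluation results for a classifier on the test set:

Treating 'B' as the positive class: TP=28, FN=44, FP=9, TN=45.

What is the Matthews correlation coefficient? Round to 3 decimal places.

0.241

MCC = (TP·TN − FP·FN) / √((TP+FP)(TP+FN)(TN+FP)(TN+FN))
Numerator = 28·45 − 9·44 = 864
Denominator = √(37·72·54·89) = √12803184 = 3578.1537
MCC = 864 / 3578.1537 = 0.241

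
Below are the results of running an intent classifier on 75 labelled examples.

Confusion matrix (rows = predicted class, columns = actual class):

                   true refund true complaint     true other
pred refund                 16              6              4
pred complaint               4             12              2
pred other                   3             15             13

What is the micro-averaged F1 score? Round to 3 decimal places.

Micro-averaging pools counts across classes: ΣTP=41, ΣFP=34, ΣFN=34.
Micro-F1 score = 2·TP/(2·TP+FP+FN) on pooled counts = 0.547 (equals overall accuracy in single-label multiclass).

0.547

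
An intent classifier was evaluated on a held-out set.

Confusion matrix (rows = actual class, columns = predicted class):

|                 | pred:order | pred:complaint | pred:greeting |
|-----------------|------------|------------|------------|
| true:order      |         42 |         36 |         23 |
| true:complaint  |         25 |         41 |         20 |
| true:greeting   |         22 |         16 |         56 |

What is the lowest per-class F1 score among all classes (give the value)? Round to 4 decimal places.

0.4421

Per-class F1 score (2·TP/(2·TP+FP+FN)):
  order: TP=42, FP=25+22=47, FN=36+23=59 → 84/190 = 0.44211
  complaint: TP=41, FP=36+16=52, FN=25+20=45 → 82/179 = 0.45810
  greeting: TP=56, FP=23+20=43, FN=22+16=38 → 112/193 = 0.58031
Lowest is class 'order' with F1 score = 0.4421.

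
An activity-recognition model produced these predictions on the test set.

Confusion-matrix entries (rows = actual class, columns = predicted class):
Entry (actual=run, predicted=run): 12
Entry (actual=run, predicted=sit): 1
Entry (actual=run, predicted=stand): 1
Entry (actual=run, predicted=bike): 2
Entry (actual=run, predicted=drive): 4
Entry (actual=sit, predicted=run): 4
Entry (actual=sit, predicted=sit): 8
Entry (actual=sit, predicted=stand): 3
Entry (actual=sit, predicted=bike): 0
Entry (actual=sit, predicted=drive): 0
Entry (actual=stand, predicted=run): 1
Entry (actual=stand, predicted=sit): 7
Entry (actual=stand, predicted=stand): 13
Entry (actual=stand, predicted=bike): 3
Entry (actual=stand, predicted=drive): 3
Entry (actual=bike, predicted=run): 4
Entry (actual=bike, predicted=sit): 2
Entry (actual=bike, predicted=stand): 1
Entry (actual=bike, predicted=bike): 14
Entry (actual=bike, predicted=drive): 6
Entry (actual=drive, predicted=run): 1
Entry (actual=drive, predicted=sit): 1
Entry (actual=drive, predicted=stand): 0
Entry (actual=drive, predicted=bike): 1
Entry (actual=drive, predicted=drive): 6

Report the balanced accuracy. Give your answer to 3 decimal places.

Balanced accuracy = mean of per-class recall.
  run: recall = 12/20 = 0.6000
  sit: recall = 8/15 = 0.5333
  stand: recall = 13/27 = 0.4815
  bike: recall = 14/27 = 0.5185
  drive: recall = 6/9 = 0.6667
Mean = (0.6000 + 0.5333 + 0.4815 + 0.5185 + 0.6667) / 5 = 0.560

0.560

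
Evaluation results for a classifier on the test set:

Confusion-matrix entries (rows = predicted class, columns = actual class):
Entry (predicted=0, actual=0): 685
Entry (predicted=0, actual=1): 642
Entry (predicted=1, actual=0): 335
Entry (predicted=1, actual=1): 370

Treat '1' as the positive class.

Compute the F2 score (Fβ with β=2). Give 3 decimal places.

0.389

Fβ = (1+β²)·TP / ((1+β²)·TP + β²·FN + FP), with β²=4
= 5·370 / (5·370 + 4·642 + 335) = 0.389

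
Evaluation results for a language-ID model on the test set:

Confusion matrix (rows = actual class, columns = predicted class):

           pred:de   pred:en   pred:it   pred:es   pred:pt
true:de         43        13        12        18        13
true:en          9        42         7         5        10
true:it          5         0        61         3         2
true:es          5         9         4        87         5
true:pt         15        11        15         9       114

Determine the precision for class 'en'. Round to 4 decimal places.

precision = TP/(TP+FP).
en: TP=42, FP=13+0+9+11=33 → 42/75 = 0.56000

0.5600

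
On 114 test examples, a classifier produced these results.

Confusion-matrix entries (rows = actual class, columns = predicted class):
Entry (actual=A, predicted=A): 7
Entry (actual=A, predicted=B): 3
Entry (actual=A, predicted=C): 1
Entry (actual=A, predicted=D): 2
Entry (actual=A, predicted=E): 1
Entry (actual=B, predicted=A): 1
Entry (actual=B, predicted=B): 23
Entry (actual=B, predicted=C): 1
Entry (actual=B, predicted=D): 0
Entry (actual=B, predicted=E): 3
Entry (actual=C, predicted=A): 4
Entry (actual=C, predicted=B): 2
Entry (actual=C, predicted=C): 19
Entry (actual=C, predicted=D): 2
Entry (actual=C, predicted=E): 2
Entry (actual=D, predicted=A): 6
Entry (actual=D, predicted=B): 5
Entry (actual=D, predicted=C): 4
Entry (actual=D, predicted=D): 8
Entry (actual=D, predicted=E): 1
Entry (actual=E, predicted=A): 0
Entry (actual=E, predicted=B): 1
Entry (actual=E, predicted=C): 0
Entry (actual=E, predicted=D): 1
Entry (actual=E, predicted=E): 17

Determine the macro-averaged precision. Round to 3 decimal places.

Per-class precision (TP/(TP+FP)):
  A: TP=7, FP=1+4+6+0=11 → 7/18 = 0.3889
  B: TP=23, FP=3+2+5+1=11 → 23/34 = 0.6765
  C: TP=19, FP=1+1+4+0=6 → 19/25 = 0.7600
  D: TP=8, FP=2+0+2+1=5 → 8/13 = 0.6154
  E: TP=17, FP=1+3+2+1=7 → 17/24 = 0.7083
Macro-precision = mean = (0.3889 + 0.6765 + 0.7600 + 0.6154 + 0.7083) / 5 = 0.630

0.630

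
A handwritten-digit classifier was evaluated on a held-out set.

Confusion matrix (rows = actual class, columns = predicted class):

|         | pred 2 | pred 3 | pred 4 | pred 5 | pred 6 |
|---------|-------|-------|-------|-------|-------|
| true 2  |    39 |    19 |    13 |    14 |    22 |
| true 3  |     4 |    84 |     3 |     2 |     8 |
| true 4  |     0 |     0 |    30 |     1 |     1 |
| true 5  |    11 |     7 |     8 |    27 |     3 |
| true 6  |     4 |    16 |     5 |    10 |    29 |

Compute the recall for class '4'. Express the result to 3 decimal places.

recall = TP/(TP+FN).
4: TP=30, FN=0+0+1+1=2 → 30/32 = 0.9375

0.938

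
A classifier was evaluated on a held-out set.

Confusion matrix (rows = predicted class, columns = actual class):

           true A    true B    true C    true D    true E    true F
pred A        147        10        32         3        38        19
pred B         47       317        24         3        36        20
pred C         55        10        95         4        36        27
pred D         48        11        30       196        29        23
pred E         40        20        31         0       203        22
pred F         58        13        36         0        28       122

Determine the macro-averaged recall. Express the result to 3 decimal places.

0.602

Per-class recall (TP/(TP+FN)):
  A: TP=147, FN=47+55+48+40+58=248 → 147/395 = 0.3722
  B: TP=317, FN=10+10+11+20+13=64 → 317/381 = 0.8320
  C: TP=95, FN=32+24+30+31+36=153 → 95/248 = 0.3831
  D: TP=196, FN=3+3+4+0+0=10 → 196/206 = 0.9515
  E: TP=203, FN=38+36+36+29+28=167 → 203/370 = 0.5486
  F: TP=122, FN=19+20+27+23+22=111 → 122/233 = 0.5236
Macro-recall = mean = (0.3722 + 0.8320 + 0.3831 + 0.9515 + 0.5486 + 0.5236) / 6 = 0.602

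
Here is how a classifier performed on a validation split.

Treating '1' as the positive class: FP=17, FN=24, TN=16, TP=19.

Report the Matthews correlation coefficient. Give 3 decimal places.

-0.073

MCC = (TP·TN − FP·FN) / √((TP+FP)(TP+FN)(TN+FP)(TN+FN))
Numerator = 19·16 − 17·24 = -104
Denominator = √(36·43·33·40) = √2043360 = 1429.4614
MCC = -104 / 1429.4614 = -0.073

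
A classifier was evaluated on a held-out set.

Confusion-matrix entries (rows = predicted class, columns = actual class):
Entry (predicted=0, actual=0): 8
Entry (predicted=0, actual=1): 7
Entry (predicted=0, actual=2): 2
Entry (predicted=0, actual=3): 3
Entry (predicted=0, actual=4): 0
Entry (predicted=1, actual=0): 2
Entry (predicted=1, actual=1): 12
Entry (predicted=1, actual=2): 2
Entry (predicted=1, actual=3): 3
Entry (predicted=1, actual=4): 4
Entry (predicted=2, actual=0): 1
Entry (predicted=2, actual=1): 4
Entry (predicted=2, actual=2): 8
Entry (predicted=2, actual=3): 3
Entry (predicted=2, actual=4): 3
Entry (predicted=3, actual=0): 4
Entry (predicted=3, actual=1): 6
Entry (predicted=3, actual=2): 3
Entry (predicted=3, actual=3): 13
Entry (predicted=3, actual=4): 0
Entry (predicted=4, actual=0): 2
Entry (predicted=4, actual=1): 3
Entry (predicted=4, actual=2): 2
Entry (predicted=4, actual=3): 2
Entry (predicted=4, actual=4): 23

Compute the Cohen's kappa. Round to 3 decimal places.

Observed agreement pₒ = trace/N = 64/120 = 0.5333
Expected agreement pₑ = Σ (rowᵢ·colᵢ)/N² = (17·20 + 32·23 + 17·19 + 24·26 + 30·32)/120² = 0.2072
κ = (pₒ − pₑ)/(1 − pₑ) = (0.5333 − 0.2072)/(1 − 0.2072) = 0.411

0.411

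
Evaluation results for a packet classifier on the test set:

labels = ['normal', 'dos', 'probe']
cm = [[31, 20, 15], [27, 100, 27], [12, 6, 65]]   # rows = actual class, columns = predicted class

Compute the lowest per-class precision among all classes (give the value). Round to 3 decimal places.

Per-class precision (TP/(TP+FP)):
  normal: TP=31, FP=27+12=39 → 31/70 = 0.4429
  dos: TP=100, FP=20+6=26 → 100/126 = 0.7937
  probe: TP=65, FP=15+27=42 → 65/107 = 0.6075
Lowest is class 'normal' with precision = 0.443.

0.443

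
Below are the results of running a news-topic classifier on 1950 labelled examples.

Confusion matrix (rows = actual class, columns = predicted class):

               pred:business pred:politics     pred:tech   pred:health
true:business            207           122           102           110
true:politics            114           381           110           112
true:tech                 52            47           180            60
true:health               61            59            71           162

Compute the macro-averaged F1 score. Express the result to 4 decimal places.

Per-class F1 score (2·TP/(2·TP+FP+FN)):
  business: TP=207, FP=114+52+61=227, FN=122+102+110=334 → 414/975 = 0.42462
  politics: TP=381, FP=122+47+59=228, FN=114+110+112=336 → 762/1326 = 0.57466
  tech: TP=180, FP=102+110+71=283, FN=52+47+60=159 → 360/802 = 0.44888
  health: TP=162, FP=110+112+60=282, FN=61+59+71=191 → 324/797 = 0.40652
Macro-F1 score = mean = (0.42462 + 0.57466 + 0.44888 + 0.40652) / 4 = 0.4637

0.4637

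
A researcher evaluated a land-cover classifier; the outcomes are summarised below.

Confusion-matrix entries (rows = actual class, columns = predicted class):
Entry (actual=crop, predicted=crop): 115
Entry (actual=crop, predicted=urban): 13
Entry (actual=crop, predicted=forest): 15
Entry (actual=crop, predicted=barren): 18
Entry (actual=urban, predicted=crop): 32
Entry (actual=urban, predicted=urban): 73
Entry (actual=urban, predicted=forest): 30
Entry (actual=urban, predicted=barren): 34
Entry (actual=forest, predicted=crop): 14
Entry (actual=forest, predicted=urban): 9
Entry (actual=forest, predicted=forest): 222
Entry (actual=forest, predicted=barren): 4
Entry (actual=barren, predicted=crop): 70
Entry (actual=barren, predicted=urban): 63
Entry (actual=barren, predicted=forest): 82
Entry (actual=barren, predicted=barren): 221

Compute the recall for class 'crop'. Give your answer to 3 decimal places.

One-vs-rest for 'crop': TP = diagonal; FP = other classes predicted 'crop'; FN = 'crop' predicted as other.
recall = TP/(TP+FN).
crop: TP=115, FN=13+15+18=46 → 115/161 = 0.7143

0.714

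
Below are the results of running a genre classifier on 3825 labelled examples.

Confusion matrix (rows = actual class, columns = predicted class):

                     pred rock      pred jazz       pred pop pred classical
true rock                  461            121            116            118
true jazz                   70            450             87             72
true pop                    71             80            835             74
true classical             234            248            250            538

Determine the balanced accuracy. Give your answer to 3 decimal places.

0.610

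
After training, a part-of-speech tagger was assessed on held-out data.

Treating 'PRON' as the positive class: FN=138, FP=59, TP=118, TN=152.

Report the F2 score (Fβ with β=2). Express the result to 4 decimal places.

Fβ = (1+β²)·TP / ((1+β²)·TP + β²·FN + FP), with β²=4
= 5·118 / (5·118 + 4·138 + 59) = 0.4913

0.4913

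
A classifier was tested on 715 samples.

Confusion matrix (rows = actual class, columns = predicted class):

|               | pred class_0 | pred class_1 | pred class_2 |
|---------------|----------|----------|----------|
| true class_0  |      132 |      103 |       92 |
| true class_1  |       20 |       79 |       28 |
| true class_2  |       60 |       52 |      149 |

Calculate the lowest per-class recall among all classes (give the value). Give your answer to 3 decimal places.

Per-class recall (TP/(TP+FN)):
  class_0: TP=132, FN=103+92=195 → 132/327 = 0.4037
  class_1: TP=79, FN=20+28=48 → 79/127 = 0.6220
  class_2: TP=149, FN=60+52=112 → 149/261 = 0.5709
Lowest is class 'class_0' with recall = 0.404.

0.404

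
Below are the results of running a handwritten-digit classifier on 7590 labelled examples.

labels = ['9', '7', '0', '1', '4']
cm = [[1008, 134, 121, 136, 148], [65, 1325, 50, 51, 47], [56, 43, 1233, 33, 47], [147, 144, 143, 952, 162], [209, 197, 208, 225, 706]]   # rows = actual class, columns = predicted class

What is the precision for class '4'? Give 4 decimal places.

0.6360

One-vs-rest for '4': TP = diagonal; FP = other classes predicted '4'; FN = '4' predicted as other.
precision = TP/(TP+FP).
4: TP=706, FP=148+47+47+162=404 → 706/1110 = 0.63604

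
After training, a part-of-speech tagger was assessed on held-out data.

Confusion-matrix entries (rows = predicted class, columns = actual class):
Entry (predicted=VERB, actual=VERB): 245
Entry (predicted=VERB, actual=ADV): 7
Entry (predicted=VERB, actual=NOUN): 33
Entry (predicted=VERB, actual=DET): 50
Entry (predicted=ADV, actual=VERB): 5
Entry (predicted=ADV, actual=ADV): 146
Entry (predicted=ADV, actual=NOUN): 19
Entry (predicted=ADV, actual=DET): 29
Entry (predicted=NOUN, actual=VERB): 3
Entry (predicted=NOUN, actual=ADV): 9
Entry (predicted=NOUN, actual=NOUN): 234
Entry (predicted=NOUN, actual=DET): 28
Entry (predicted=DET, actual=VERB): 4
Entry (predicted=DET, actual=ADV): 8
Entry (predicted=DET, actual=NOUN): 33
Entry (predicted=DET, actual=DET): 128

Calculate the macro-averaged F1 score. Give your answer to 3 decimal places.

Per-class F1 score (2·TP/(2·TP+FP+FN)):
  VERB: TP=245, FP=7+33+50=90, FN=5+3+4=12 → 490/592 = 0.8277
  ADV: TP=146, FP=5+19+29=53, FN=7+9+8=24 → 292/369 = 0.7913
  NOUN: TP=234, FP=3+9+28=40, FN=33+19+33=85 → 468/593 = 0.7892
  DET: TP=128, FP=4+8+33=45, FN=50+29+28=107 → 256/408 = 0.6275
Macro-F1 score = mean = (0.8277 + 0.7913 + 0.7892 + 0.6275) / 4 = 0.759

0.759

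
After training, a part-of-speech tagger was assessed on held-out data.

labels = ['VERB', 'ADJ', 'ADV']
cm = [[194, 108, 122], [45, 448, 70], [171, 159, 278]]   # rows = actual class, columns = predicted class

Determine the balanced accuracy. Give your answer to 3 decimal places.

Balanced accuracy = mean of per-class recall.
  VERB: recall = 194/424 = 0.4575
  ADJ: recall = 448/563 = 0.7957
  ADV: recall = 278/608 = 0.4572
Mean = (0.4575 + 0.7957 + 0.4572) / 3 = 0.570

0.570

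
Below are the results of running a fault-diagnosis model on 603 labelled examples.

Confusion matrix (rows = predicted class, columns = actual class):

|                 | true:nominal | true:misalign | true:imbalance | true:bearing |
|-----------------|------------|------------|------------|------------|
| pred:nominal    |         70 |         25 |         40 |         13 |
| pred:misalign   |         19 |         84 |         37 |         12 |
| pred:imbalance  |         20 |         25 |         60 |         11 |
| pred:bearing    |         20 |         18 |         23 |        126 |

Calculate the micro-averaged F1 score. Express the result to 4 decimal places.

0.5638

Micro-averaging pools counts across classes: ΣTP=340, ΣFP=263, ΣFN=263.
Micro-F1 score = 2·TP/(2·TP+FP+FN) on pooled counts = 0.5638 (equals overall accuracy in single-label multiclass).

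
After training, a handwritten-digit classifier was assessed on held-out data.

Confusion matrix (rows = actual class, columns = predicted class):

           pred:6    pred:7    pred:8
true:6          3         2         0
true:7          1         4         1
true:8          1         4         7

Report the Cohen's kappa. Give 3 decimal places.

Observed agreement pₒ = trace/N = 14/23 = 0.6087
Expected agreement pₑ = Σ (rowᵢ·colᵢ)/N² = (5·5 + 6·10 + 12·8)/23² = 0.3422
κ = (pₒ − pₑ)/(1 − pₑ) = (0.6087 − 0.3422)/(1 − 0.3422) = 0.405

0.405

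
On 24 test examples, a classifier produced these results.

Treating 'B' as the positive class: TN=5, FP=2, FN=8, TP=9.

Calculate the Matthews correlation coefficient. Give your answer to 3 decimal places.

0.222

MCC = (TP·TN − FP·FN) / √((TP+FP)(TP+FN)(TN+FP)(TN+FN))
Numerator = 9·5 − 2·8 = 29
Denominator = √(11·17·7·13) = √17017 = 130.4492
MCC = 29 / 130.4492 = 0.222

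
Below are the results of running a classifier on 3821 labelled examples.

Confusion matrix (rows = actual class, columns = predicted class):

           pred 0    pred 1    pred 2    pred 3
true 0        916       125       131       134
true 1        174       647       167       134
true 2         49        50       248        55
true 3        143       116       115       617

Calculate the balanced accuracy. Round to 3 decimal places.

0.629

Balanced accuracy = mean of per-class recall.
  0: recall = 916/1306 = 0.7014
  1: recall = 647/1122 = 0.5766
  2: recall = 248/402 = 0.6169
  3: recall = 617/991 = 0.6226
Mean = (0.7014 + 0.5766 + 0.6169 + 0.6226) / 4 = 0.629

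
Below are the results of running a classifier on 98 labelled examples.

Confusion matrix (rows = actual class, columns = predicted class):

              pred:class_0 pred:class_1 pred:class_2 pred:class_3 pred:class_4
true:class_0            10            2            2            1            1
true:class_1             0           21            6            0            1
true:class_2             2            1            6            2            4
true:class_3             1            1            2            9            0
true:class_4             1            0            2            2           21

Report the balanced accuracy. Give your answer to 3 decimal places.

Balanced accuracy = mean of per-class recall.
  class_0: recall = 10/16 = 0.6250
  class_1: recall = 21/28 = 0.7500
  class_2: recall = 6/15 = 0.4000
  class_3: recall = 9/13 = 0.6923
  class_4: recall = 21/26 = 0.8077
Mean = (0.6250 + 0.7500 + 0.4000 + 0.6923 + 0.8077) / 5 = 0.655

0.655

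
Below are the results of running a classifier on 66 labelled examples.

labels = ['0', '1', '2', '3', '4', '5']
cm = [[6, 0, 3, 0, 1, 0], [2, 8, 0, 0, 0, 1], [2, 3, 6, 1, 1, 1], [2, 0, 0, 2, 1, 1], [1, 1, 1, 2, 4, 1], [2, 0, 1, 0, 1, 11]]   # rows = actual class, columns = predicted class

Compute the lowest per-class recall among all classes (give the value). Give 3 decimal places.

Per-class recall (TP/(TP+FN)):
  0: TP=6, FN=0+3+0+1+0=4 → 6/10 = 0.6000
  1: TP=8, FN=2+0+0+0+1=3 → 8/11 = 0.7273
  2: TP=6, FN=2+3+1+1+1=8 → 6/14 = 0.4286
  3: TP=2, FN=2+0+0+1+1=4 → 2/6 = 0.3333
  4: TP=4, FN=1+1+1+2+1=6 → 4/10 = 0.4000
  5: TP=11, FN=2+0+1+0+1=4 → 11/15 = 0.7333
Lowest is class '3' with recall = 0.333.

0.333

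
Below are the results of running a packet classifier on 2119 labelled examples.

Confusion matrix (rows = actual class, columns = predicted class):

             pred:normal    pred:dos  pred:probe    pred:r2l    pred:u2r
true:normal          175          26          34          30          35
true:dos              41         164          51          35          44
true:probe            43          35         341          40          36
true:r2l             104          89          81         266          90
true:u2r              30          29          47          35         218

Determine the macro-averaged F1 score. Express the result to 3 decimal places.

Per-class F1 score (2·TP/(2·TP+FP+FN)):
  normal: TP=175, FP=41+43+104+30=218, FN=26+34+30+35=125 → 350/693 = 0.5051
  dos: TP=164, FP=26+35+89+29=179, FN=41+51+35+44=171 → 328/678 = 0.4838
  probe: TP=341, FP=34+51+81+47=213, FN=43+35+40+36=154 → 682/1049 = 0.6501
  r2l: TP=266, FP=30+35+40+35=140, FN=104+89+81+90=364 → 532/1036 = 0.5135
  u2r: TP=218, FP=35+44+36+90=205, FN=30+29+47+35=141 → 436/782 = 0.5575
Macro-F1 score = mean = (0.5051 + 0.4838 + 0.6501 + 0.5135 + 0.5575) / 5 = 0.542

0.542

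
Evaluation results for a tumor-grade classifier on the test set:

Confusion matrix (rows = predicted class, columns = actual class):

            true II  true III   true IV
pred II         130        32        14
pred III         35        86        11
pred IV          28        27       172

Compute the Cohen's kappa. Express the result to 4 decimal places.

Observed agreement pₒ = trace/N = 388/535 = 0.72523
Expected agreement pₑ = Σ (rowᵢ·colᵢ)/N² = (193·176 + 145·132 + 197·227)/535² = 0.34178
κ = (pₒ − pₑ)/(1 − pₑ) = (0.72523 − 0.34178)/(1 − 0.34178) = 0.5826

0.5826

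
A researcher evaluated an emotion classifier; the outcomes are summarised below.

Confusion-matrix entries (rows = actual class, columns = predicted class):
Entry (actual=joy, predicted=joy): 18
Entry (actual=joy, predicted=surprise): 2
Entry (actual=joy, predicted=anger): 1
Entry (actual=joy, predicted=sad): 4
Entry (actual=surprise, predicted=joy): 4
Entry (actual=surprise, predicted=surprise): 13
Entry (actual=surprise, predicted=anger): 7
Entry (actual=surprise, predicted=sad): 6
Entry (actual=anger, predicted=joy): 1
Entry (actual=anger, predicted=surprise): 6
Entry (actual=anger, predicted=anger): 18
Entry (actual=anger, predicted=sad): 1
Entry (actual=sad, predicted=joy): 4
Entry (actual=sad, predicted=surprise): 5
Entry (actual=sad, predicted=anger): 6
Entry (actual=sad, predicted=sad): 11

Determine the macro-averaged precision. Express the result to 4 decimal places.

Per-class precision (TP/(TP+FP)):
  joy: TP=18, FP=4+1+4=9 → 18/27 = 0.66667
  surprise: TP=13, FP=2+6+5=13 → 13/26 = 0.50000
  anger: TP=18, FP=1+7+6=14 → 18/32 = 0.56250
  sad: TP=11, FP=4+6+1=11 → 11/22 = 0.50000
Macro-precision = mean = (0.66667 + 0.50000 + 0.56250 + 0.50000) / 4 = 0.5573

0.5573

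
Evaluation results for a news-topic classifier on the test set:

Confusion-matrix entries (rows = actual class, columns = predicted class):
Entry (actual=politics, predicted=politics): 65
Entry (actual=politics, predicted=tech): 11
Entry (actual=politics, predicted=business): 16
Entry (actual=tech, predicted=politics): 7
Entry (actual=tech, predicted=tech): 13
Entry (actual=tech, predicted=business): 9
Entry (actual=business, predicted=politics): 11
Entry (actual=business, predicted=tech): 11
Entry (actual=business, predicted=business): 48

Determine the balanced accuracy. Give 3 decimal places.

0.614

Balanced accuracy = mean of per-class recall.
  politics: recall = 65/92 = 0.7065
  tech: recall = 13/29 = 0.4483
  business: recall = 48/70 = 0.6857
Mean = (0.7065 + 0.4483 + 0.6857) / 3 = 0.614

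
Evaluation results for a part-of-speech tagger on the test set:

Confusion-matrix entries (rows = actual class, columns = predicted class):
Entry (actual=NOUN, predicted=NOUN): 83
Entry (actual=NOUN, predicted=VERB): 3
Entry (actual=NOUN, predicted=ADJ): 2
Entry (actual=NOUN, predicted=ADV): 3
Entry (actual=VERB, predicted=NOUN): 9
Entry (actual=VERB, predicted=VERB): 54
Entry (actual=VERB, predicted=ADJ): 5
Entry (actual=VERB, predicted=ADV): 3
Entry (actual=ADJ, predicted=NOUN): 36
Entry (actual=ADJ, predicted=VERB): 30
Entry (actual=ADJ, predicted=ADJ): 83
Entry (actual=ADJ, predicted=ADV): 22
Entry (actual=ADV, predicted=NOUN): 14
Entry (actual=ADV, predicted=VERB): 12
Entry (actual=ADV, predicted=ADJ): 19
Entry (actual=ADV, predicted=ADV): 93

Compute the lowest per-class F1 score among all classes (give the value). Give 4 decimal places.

Per-class F1 score (2·TP/(2·TP+FP+FN)):
  NOUN: TP=83, FP=9+36+14=59, FN=3+2+3=8 → 166/233 = 0.71245
  VERB: TP=54, FP=3+30+12=45, FN=9+5+3=17 → 108/170 = 0.63529
  ADJ: TP=83, FP=2+5+19=26, FN=36+30+22=88 → 166/280 = 0.59286
  ADV: TP=93, FP=3+3+22=28, FN=14+12+19=45 → 186/259 = 0.71815
Lowest is class 'ADJ' with F1 score = 0.5929.

0.5929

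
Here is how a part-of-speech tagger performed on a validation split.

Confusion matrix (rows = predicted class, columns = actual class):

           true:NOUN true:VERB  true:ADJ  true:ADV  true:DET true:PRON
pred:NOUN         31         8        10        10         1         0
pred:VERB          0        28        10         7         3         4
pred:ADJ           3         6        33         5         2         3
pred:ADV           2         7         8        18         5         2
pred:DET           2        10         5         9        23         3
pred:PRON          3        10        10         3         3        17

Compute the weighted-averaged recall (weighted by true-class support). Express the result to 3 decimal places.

0.493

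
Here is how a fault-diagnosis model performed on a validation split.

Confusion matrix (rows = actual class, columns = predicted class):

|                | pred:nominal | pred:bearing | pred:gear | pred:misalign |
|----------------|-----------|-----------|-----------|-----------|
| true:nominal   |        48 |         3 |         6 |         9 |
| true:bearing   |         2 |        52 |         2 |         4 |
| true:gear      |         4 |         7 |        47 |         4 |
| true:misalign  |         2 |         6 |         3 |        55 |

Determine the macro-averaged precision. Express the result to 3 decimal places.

0.799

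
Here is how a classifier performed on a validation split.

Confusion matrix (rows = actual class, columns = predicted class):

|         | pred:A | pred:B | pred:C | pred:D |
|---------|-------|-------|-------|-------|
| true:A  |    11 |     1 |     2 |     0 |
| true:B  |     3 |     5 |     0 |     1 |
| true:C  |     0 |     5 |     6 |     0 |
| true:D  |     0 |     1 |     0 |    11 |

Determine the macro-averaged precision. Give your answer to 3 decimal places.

Per-class precision (TP/(TP+FP)):
  A: TP=11, FP=3+0+0=3 → 11/14 = 0.7857
  B: TP=5, FP=1+5+1=7 → 5/12 = 0.4167
  C: TP=6, FP=2+0+0=2 → 6/8 = 0.7500
  D: TP=11, FP=0+1+0=1 → 11/12 = 0.9167
Macro-precision = mean = (0.7857 + 0.4167 + 0.7500 + 0.9167) / 4 = 0.717

0.717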